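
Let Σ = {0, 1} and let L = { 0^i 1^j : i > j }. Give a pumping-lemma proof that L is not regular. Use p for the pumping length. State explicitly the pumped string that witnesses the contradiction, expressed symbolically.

0^{p+1-k} 1^p

Suppose for contradiction that L is regular, and let p be the pumping length.
Choose w = 0^{p+1} 1^p ∈ L, with |w| = 2p+1 ≥ p.
The pumping lemma gives a decomposition w = xyz where |xy| ≤ p and |y| ≥ 1.
Because |xy| ≤ p and w begins with p copies of 0, we have y = 0^k with 1 ≤ k ≤ p.
Consider xy^0z = xz = 0^{p+1-k} 1^p. Since k ≥ 1, the 0-count p+1-k is at most p, so i > j fails; thus xz ∉ L.
Contradiction. Therefore L is not regular.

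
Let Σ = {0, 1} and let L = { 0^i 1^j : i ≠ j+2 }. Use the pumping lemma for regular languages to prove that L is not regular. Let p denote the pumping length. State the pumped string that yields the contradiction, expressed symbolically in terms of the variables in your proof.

Toward a contradiction, assume L is regular with pumping length p.
Choose w = 0^p 1^{p+p!-2}. Since p ≠ (p+p!-2)+2 = p+p!, w ∈ L; and |w| ≥ p.
The pumping lemma gives a decomposition w = xyz where |xy| ≤ p and |y| > 0.
The first p characters of w are 0's, so xy (and hence y) consists only of 0's. Write y = 0^k, 1 ≤ k ≤ p.
Since 1 ≤ k ≤ p, k divides p!; set t = 1 + p!/k. Then xy^t z has p + (p!/k)·k = p + p! copies of 0. Now the 0-count is p+p! and (1-count)+2 = (p+p!-2)+2 = p+p!, so i ≠ j+2 fails. So xy^t z = 0^{p+p!} 1^{p+p!-2} ∉ L.
This contradicts the pumping lemma, so L is not regular.

0^{p+p!} 1^{p+p!-2}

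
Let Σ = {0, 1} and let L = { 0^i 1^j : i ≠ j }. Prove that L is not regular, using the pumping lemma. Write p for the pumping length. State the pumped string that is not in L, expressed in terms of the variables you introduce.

Suppose for contradiction that L is regular, and let p be the pumping length.
Choose w = 0^p 1^{p+p!}. Since p ≠ p+p!, w ∈ L; and |w| ≥ p.
The pumping lemma gives a decomposition w = xyz where |xy| ≤ p and y is nonempty.
Because |xy| ≤ p and w begins with p copies of 0, we have y = 0^k with 1 ≤ k ≤ p.
Since 1 ≤ k ≤ p, k divides p!; set t = 1 + p!/k. Then xy^t z has p + (p!/k)·k = p + p! copies of 0. Now the 0-count equals the 1-count, so i ≠ j fails. So xy^t z = 0^{p+p!} 1^{p+p!} ∉ L.
This contradicts the pumping lemma, so L is not regular.

0^{p+p!} 1^{p+p!}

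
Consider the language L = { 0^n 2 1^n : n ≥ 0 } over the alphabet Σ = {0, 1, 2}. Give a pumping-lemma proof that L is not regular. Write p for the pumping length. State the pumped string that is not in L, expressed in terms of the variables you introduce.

0^{p+k} 2 1^p

Suppose for contradiction that L is regular, and let p be the pumping length.
Take w = 0^p 2 1^p ∈ L with |w| = 2p+1 ≥ p.
Write w = xyz as guaranteed by the lemma, with |xy| ≤ p and |y| ≥ 1.
Because |xy| ≤ p and w begins with p copies of 0, we have y = 0^k with 1 ≤ k ≤ p.
Pump with i = 2: xy^2z = 0^{p+k} 2 1^p, which would require p+k = p. But k ≥ 1, so xy^2z ∉ L.
Contradiction. Therefore L is not regular.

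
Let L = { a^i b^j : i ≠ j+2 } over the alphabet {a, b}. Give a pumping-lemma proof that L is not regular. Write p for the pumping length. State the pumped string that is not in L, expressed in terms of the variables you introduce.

a^{p+p!} b^{p+p!-2}

Assume L is regular. Let p be the pumping length given by the pumping lemma.
Choose w = a^p b^{p+p!-2}. Since p ≠ (p+p!-2)+2 = p+p!, w ∈ L; and |w| ≥ p.
By the pumping lemma, w = xyz with |xy| ≤ p and y is nonempty.
The first p characters of w are a's, so xy (and hence y) consists only of a's. Write y = a^k, 1 ≤ k ≤ p.
Since 1 ≤ k ≤ p, k divides p!; set t = 1 + p!/k. Then xy^t z has p + (p!/k)·k = p + p! copies of a. Now the a-count is p+p! and (b-count)+2 = (p+p!-2)+2 = p+p!, so i ≠ j+2 fails. So xy^t z = a^{p+p!} b^{p+p!-2} ∉ L.
This contradicts the pumping lemma, so L is not regular.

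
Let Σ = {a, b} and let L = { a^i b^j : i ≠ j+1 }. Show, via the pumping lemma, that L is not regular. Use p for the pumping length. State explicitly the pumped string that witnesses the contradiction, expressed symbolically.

Toward a contradiction, assume L is regular with pumping length p.
Choose w = a^p b^{p+p!-1}. Since p ≠ (p+p!-1)+1 = p+p!, w ∈ L; and |w| ≥ p.
By the pumping lemma, w = xyz with |xy| ≤ p and |y| ≥ 1.
Because |xy| ≤ p and w begins with p copies of a, we have y = a^k with 1 ≤ k ≤ p.
Since 1 ≤ k ≤ p, k divides p!; set t = 1 + p!/k. Then xy^t z has p + (p!/k)·k = p + p! copies of a. Now the a-count is p+p! and (b-count)+1 = (p+p!-1)+1 = p+p!, so i ≠ j+1 fails. So xy^t z = a^{p+p!} b^{p+p!-1} ∉ L.
This is a contradiction; hence L is not regular.

a^{p+p!} b^{p+p!-1}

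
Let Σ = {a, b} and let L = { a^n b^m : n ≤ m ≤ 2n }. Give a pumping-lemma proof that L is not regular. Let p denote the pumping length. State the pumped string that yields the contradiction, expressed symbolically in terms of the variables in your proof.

a^{p+k} b^p

Assume L is regular. Let p be the pumping length given by the pumping lemma.
Take w = a^p b^p ∈ L (since p ≤ p ≤ 2p), with |w| = 2p ≥ p.
Write w = xyz as guaranteed by the lemma, with |xy| ≤ p and |y| > 0.
Since the first p symbols of w are all a's and |xy| ≤ p, y lies entirely in the leading a-block: y = a^k for some k with 1 ≤ k ≤ p.
Pump with i = 2: xy^2z = a^{p+k} b^p. Now n = p+k > p = m, so the condition n ≤ m fails. Thus xy^2z ∉ L.
Contradiction. Therefore L is not regular.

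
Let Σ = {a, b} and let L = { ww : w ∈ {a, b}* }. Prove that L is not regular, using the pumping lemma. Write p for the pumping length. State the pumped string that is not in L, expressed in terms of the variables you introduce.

Suppose for contradiction that L is regular, and let p be the pumping length.
Take w = a^p b^p a^p b^p = uu where u = a^pb^p; then w ∈ L and |w| = 4p ≥ p.
Write w = xyz as guaranteed by the lemma, with |xy| ≤ p and |y| > 0.
The first p characters of w are a's, so xy (and hence y) consists only of a's. Write y = a^k, 1 ≤ k ≤ p.
Pump with i = 2: xy^2z = a^{p+k} b^p a^p b^p, of length 4p+k. Suppose this equals vv. The string starts with a and ends with b, so v does too; thus the boundary between the two copies of v is a b→a transition. There is exactly one such transition, at position 2p+k, so |v| = 2p+k and |vv| = 4p+2k ≠ 4p+k since k ≥ 1. So xy^2z ∉ L.
This is a contradiction; hence L is not regular.

a^{p+k} b^p a^p b^p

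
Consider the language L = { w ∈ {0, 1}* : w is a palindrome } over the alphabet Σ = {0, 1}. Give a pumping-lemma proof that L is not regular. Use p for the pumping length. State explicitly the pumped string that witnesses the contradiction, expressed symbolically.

Suppose for contradiction that L is regular, and let p be the pumping length.
Take w = 0^p 1 0^p, a palindrome of length 2p+1 ≥ p.
By the pumping lemma, w = xyz with |xy| ≤ p and |y| > 0.
Because |xy| ≤ p and w begins with p copies of 0, we have y = 0^k with 1 ≤ k ≤ p.
Pump with i = 2: xy^2z = 0^{p+k} 1 0^p. Its reverse is 0^p 1 0^{p+k}, which differs from xy^2z since k ≥ 1. So xy^2z is not a palindrome and xy^2z ∉ L.
This is a contradiction; hence L is not regular.

0^{p+k} 1 0^p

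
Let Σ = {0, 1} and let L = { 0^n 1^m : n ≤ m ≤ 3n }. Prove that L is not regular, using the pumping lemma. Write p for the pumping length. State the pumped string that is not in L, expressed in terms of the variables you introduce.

Toward a contradiction, assume L is regular with pumping length p.
Take w = 0^p 1^p ∈ L (since p ≤ p ≤ 3p), with |w| = 2p ≥ p.
By the pumping lemma, w = xyz with |xy| ≤ p and y is nonempty.
Because |xy| ≤ p and w begins with p copies of 0, we have y = 0^k with 1 ≤ k ≤ p.
Pump with i = 2: xy^2z = 0^{p+k} 1^p. Now n = p+k > p = m, so the condition n ≤ m fails. Thus xy^2z ∉ L.
This is a contradiction; hence L is not regular.

0^{p+k} 1^p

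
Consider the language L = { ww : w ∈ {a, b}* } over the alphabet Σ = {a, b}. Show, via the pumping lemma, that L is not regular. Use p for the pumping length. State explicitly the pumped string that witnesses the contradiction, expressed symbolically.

a^{p+k} b^p a^p b^p

Suppose for contradiction that L is regular, and let p be the pumping length.
Take w = a^p b^p a^p b^p = uu where u = a^pb^p; then w ∈ L and |w| = 4p ≥ p.
The pumping lemma gives a decomposition w = xyz where |xy| ≤ p and y is nonempty.
Because |xy| ≤ p and w begins with p copies of a, we have y = a^k with 1 ≤ k ≤ p.
Pump with i = 2: xy^2z = a^{p+k} b^p a^p b^p, of length 4p+k. Suppose this equals vv. The string starts with a and ends with b, so v does too; thus the boundary between the two copies of v is a b→a transition. There is exactly one such transition, at position 2p+k, so |v| = 2p+k and |vv| = 4p+2k ≠ 4p+k since k ≥ 1. So xy^2z ∉ L.
Contradiction. Therefore L is not regular.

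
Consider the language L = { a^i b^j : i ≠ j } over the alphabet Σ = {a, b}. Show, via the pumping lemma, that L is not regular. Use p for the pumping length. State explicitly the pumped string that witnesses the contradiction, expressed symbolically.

Toward a contradiction, assume L is regular with pumping length p.
Choose w = a^p b^{p+p!}. Since p ≠ p+p!, w ∈ L; and |w| ≥ p.
By the pumping lemma, w = xyz with |xy| ≤ p and |y| ≥ 1.
The first p characters of w are a's, so xy (and hence y) consists only of a's. Write y = a^k, 1 ≤ k ≤ p.
Since 1 ≤ k ≤ p, k divides p!; set t = 1 + p!/k. Then xy^t z has p + (p!/k)·k = p + p! copies of a. Now the a-count equals the b-count, so i ≠ j fails. So xy^t z = a^{p+p!} b^{p+p!} ∉ L.
This is a contradiction; hence L is not regular.

a^{p+p!} b^{p+p!}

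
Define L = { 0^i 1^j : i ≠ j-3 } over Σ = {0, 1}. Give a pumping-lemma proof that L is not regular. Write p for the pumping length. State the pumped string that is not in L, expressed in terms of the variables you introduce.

Toward a contradiction, assume L is regular with pumping length p.
Choose w = 0^p 1^{p+p!+3}. Since p ≠ (p+p!+3)-3 = p+p!, w ∈ L; and |w| ≥ p.
The pumping lemma gives a decomposition w = xyz where |xy| ≤ p and |y| > 0.
Since the first p symbols of w are all 0's and |xy| ≤ p, y lies entirely in the leading 0-block: y = 0^k for some k with 1 ≤ k ≤ p.
Since 1 ≤ k ≤ p, k divides p!; set t = 1 + p!/k. Then xy^t z has p + (p!/k)·k = p + p! copies of 0. Now the 0-count is p+p! and (1-count)-3 = (p+p!+3)-3 = p+p!, so i ≠ j-3 fails. So xy^t z = 0^{p+p!} 1^{p+p!+3} ∉ L.
This contradicts the pumping lemma, so L is not regular.

0^{p+p!} 1^{p+p!+3}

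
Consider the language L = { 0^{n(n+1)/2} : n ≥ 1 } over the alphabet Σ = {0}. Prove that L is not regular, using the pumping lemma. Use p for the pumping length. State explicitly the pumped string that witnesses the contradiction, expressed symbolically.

Suppose for contradiction that L is regular, and let p be the pumping length.
Take w = 0^{p(p+1)/2} ∈ L with |w| = p(p+1)/2 ≥ p.
The pumping lemma gives a decomposition w = xyz where |xy| ≤ p and |y| > 0.
Then y = 0^k for some k with 1 ≤ k ≤ p.
Pump with i = 2: xy^2z = 0^{p(p+1)/2+k}. Since 1 ≤ k ≤ p, p(p+1)/2 < p(p+1)/2+k ≤ p(p+1)/2+p < (p+1)(p+2)/2, so p(p+1)/2+k is strictly between consecutive triangular numbers. So xy^2z ∉ L.
Contradiction. Therefore L is not regular.

0^{p(p+1)/2+k}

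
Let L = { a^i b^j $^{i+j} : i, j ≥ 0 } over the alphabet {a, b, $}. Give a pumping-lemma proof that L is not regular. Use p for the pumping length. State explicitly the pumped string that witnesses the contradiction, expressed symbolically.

Suppose for contradiction that L is regular, and let p be the pumping length.
Take w = a^p b^p $^{2p} ∈ L (with i=j=p, i+j=2p), |w| = 4p ≥ p.
Write w = xyz as guaranteed by the lemma, with |xy| ≤ p and y is nonempty.
The first p characters of w are a's, so xy (and hence y) consists only of a's. Write y = a^k, 1 ≤ k ≤ p.
Consider xy^2z = a^{p+k} b^p $^{2p}. Now the a- and b-counts sum to 2p+k, but the $-count is 2p ≠ 2p+k. So xy^2z ∉ L.
This contradicts the pumping lemma, so L is not regular.

a^{p+k} b^p $^{2p}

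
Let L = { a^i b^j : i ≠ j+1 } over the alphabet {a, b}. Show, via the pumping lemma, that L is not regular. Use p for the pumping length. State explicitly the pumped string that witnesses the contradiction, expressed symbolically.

Suppose for contradiction that L is regular, and let p be the pumping length.
Choose w = a^p b^{p+p!-1}. Since p ≠ (p+p!-1)+1 = p+p!, w ∈ L; and |w| ≥ p.
By the pumping lemma, w = xyz with |xy| ≤ p and |y| > 0.
Because |xy| ≤ p and w begins with p copies of a, we have y = a^k with 1 ≤ k ≤ p.
Since 1 ≤ k ≤ p, k divides p!; set t = 1 + p!/k. Then xy^t z has p + (p!/k)·k = p + p! copies of a. Now the a-count is p+p! and (b-count)+1 = (p+p!-1)+1 = p+p!, so i ≠ j+1 fails. So xy^t z = a^{p+p!} b^{p+p!-1} ∉ L.
This contradicts the pumping lemma, so L is not regular.

a^{p+p!} b^{p+p!-1}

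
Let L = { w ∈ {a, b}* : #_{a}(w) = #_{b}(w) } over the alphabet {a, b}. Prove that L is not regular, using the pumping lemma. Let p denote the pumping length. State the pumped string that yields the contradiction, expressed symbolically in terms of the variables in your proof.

a^{p+k} b^p

Toward a contradiction, assume L is regular with pumping length p.
Choose w = a^p b^p ∈ L with |w| = 2p ≥ p.
By the pumping lemma, w = xyz with |xy| ≤ p and |y| > 0.
Since the first p symbols of w are all a's and |xy| ≤ p, y lies entirely in the leading a-block: y = a^k for some k with 1 ≤ k ≤ p.
Pump with i = 2: xy^2z = a^{p+k} b^p has p+k occurrences of a but only p of b. Since k ≥ 1 the counts differ, so xy^2z ∉ L.
This is a contradiction; hence L is not regular.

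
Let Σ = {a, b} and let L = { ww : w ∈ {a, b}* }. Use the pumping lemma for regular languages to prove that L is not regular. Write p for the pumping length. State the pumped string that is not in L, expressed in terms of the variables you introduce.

Toward a contradiction, assume L is regular with pumping length p.
Take w = a^p b^p a^p b^p = uu where u = a^pb^p; then w ∈ L and |w| = 4p ≥ p.
Write w = xyz as guaranteed by the lemma, with |xy| ≤ p and |y| ≥ 1.
Because |xy| ≤ p and w begins with p copies of a, we have y = a^k with 1 ≤ k ≤ p.
Pump with i = 2: xy^2z = a^{p+k} b^p a^p b^p, of length 4p+k. Suppose this equals vv. The string starts with a and ends with b, so v does too; thus the boundary between the two copies of v is a b→a transition. There is exactly one such transition, at position 2p+k, so |v| = 2p+k and |vv| = 4p+2k ≠ 4p+k since k ≥ 1. So xy^2z ∉ L.
Contradiction. Therefore L is not regular.

a^{p+k} b^p a^p b^p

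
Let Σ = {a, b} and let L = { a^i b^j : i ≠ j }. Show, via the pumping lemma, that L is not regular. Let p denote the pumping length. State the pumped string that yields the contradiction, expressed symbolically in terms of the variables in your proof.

a^{p+p!} b^{p+p!}

Suppose for contradiction that L is regular, and let p be the pumping length.
Choose w = a^p b^{p+p!}. Since p ≠ p+p!, w ∈ L; and |w| ≥ p.
The pumping lemma gives a decomposition w = xyz where |xy| ≤ p and |y| ≥ 1.
The first p characters of w are a's, so xy (and hence y) consists only of a's. Write y = a^k, 1 ≤ k ≤ p.
Since 1 ≤ k ≤ p, k divides p!; set t = 1 + p!/k. Then xy^t z has p + (p!/k)·k = p + p! copies of a. Now the a-count equals the b-count, so i ≠ j fails. So xy^t z = a^{p+p!} b^{p+p!} ∉ L.
This contradicts the pumping lemma, so L is not regular.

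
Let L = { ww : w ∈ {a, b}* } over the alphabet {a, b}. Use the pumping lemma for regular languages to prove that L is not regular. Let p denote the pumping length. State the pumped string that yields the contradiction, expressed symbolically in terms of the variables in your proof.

Assume L is regular; let p be its pumping constant.
Take w = a^p b^p a^p b^p = uu where u = a^pb^p; then w ∈ L and |w| = 4p ≥ p.
The pumping lemma gives a decomposition w = xyz where |xy| ≤ p and |y| > 0.
Since the first p symbols of w are all a's and |xy| ≤ p, y lies entirely in the leading a-block: y = a^k for some k with 1 ≤ k ≤ p.
Pump with i = 2: xy^2z = a^{p+k} b^p a^p b^p, of length 4p+k. Suppose this equals vv. The string starts with a and ends with b, so v does too; thus the boundary between the two copies of v is a b→a transition. There is exactly one such transition, at position 2p+k, so |v| = 2p+k and |vv| = 4p+2k ≠ 4p+k since k ≥ 1. So xy^2z ∉ L.
This is a contradiction; hence L is not regular.

a^{p+k} b^p a^p b^p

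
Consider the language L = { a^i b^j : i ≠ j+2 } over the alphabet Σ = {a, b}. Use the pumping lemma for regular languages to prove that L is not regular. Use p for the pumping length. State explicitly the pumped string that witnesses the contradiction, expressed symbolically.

Suppose for contradiction that L is regular, and let p be the pumping length.
Choose w = a^p b^{p+p!-2}. Since p ≠ (p+p!-2)+2 = p+p!, w ∈ L; and |w| ≥ p.
The pumping lemma gives a decomposition w = xyz where |xy| ≤ p and y is nonempty.
The first p characters of w are a's, so xy (and hence y) consists only of a's. Write y = a^k, 1 ≤ k ≤ p.
Since 1 ≤ k ≤ p, k divides p!; set t = 1 + p!/k. Then xy^t z has p + (p!/k)·k = p + p! copies of a. Now the a-count is p+p! and (b-count)+2 = (p+p!-2)+2 = p+p!, so i ≠ j+2 fails. So xy^t z = a^{p+p!} b^{p+p!-2} ∉ L.
This contradicts the pumping lemma, so L is not regular.

a^{p+p!} b^{p+p!-2}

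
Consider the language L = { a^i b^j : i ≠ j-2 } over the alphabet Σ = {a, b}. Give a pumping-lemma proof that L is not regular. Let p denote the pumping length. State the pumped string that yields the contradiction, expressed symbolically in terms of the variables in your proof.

Assume L is regular. Let p be the pumping length given by the pumping lemma.
Choose w = a^p b^{p+p!+2}. Since p ≠ (p+p!+2)-2 = p+p!, w ∈ L; and |w| ≥ p.
The pumping lemma gives a decomposition w = xyz where |xy| ≤ p and y is nonempty.
Because |xy| ≤ p and w begins with p copies of a, we have y = a^k with 1 ≤ k ≤ p.
Since 1 ≤ k ≤ p, k divides p!; set t = 1 + p!/k. Then xy^t z has p + (p!/k)·k = p + p! copies of a. Now the a-count is p+p! and (b-count)-2 = (p+p!+2)-2 = p+p!, so i ≠ j-2 fails. So xy^t z = a^{p+p!} b^{p+p!+2} ∉ L.
This contradicts the pumping lemma, so L is not regular.

a^{p+p!} b^{p+p!+2}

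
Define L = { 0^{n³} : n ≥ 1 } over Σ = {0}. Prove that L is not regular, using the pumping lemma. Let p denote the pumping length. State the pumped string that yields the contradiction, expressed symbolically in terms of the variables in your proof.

Assume L is regular. Let p be the pumping length given by the pumping lemma.
Take w = 0^{p³} ∈ L with |w| = p³ ≥ p.
By the pumping lemma, w = xyz with |xy| ≤ p and |y| > 0.
Then y = 0^k for some k with 1 ≤ k ≤ p.
Pump with i = 2: xy^2z = 0^{p³+k}. Since 1 ≤ k ≤ p, p³ < p³+k ≤ p³+p < p³+3p²+3p+1 = (p+1)³, so p³+k is not a perfect cube. So xy^2z ∉ L.
This is a contradiction; hence L is not regular.

0^{p³+k}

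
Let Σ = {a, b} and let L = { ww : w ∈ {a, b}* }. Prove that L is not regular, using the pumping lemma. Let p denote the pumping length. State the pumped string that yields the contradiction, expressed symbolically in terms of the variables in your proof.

a^{p+k} b^p a^p b^p

Suppose for contradiction that L is regular, and let p be the pumping length.
Take w = a^p b^p a^p b^p = uu where u = a^pb^p; then w ∈ L and |w| = 4p ≥ p.
By the pumping lemma, w = xyz with |xy| ≤ p and y is nonempty.
Because |xy| ≤ p and w begins with p copies of a, we have y = a^k with 1 ≤ k ≤ p.
Pump with i = 2: xy^2z = a^{p+k} b^p a^p b^p, of length 4p+k. Suppose this equals vv. The string starts with a and ends with b, so v does too; thus the boundary between the two copies of v is a b→a transition. There is exactly one such transition, at position 2p+k, so |v| = 2p+k and |vv| = 4p+2k ≠ 4p+k since k ≥ 1. So xy^2z ∉ L.
This is a contradiction; hence L is not regular.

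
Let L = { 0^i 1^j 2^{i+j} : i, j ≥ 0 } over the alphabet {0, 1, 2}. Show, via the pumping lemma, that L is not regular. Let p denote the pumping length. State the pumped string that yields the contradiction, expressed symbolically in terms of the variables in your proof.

0^{p+k} 1^p 2^{2p}

Toward a contradiction, assume L is regular with pumping length p.
Take w = 0^p 1^p 2^{2p} ∈ L (with i=j=p, i+j=2p), |w| = 4p ≥ p.
The pumping lemma gives a decomposition w = xyz where |xy| ≤ p and |y| ≥ 1.
Since the first p symbols of w are all 0's and |xy| ≤ p, y lies entirely in the leading 0-block: y = 0^k for some k with 1 ≤ k ≤ p.
Consider xy^2z = 0^{p+k} 1^p 2^{2p}. Now the 0- and 1-counts sum to 2p+k, but the 2-count is 2p ≠ 2p+k. So xy^2z ∉ L.
This is a contradiction; hence L is not regular.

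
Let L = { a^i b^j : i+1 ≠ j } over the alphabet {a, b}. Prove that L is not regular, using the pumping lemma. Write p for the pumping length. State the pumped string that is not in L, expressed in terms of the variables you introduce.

Assume L is regular; let p be its pumping constant.
Choose w = a^p b^{p+p!+1}. Since p ≠ (p+p!+1)-1 = p+p!, w ∈ L; and |w| ≥ p.
Write w = xyz as guaranteed by the lemma, with |xy| ≤ p and y is nonempty.
Since the first p symbols of w are all a's and |xy| ≤ p, y lies entirely in the leading a-block: y = a^k for some k with 1 ≤ k ≤ p.
Since 1 ≤ k ≤ p, k divides p!; set t = 1 + p!/k. Then xy^t z has p + (p!/k)·k = p + p! copies of a. Now the a-count is p+p! and (b-count)-1 = (p+p!+1)-1 = p+p!, so i+1 ≠ j fails. So xy^t z = a^{p+p!} b^{p+p!+1} ∉ L.
This contradicts the pumping lemma, so L is not regular.

a^{p+p!} b^{p+p!+1}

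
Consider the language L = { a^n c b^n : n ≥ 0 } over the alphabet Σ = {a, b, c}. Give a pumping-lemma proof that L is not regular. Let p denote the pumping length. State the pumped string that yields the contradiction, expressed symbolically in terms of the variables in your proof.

Assume L is regular; let p be its pumping constant.
Take w = a^p c b^p ∈ L with |w| = 2p+1 ≥ p.
Write w = xyz as guaranteed by the lemma, with |xy| ≤ p and y is nonempty.
Because |xy| ≤ p and w begins with p copies of a, we have y = a^k with 1 ≤ k ≤ p.
Pump with i = 2: xy^2z = a^{p+k} c b^p, which would require p+k = p. But k ≥ 1, so xy^2z ∉ L.
Contradiction. Therefore L is not regular.

a^{p+k} c b^p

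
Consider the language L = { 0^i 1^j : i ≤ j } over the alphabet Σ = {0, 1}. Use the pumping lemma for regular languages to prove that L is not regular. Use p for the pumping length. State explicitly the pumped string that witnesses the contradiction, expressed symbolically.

0^{p+k} 1^p

Assume L is regular; let p be its pumping constant.
Choose w = 0^p 1^p ∈ L, with |w| = 2p ≥ p.
The pumping lemma gives a decomposition w = xyz where |xy| ≤ p and y is nonempty.
Since the first p symbols of w are all 0's and |xy| ≤ p, y lies entirely in the leading 0-block: y = 0^k for some k with 1 ≤ k ≤ p.
Consider xy^2z = 0^{p+k} 1^p. Since k ≥ 1, the 0-count p+k exceeds the 1-count p, so i ≤ j fails; thus xy^2z ∉ L.
This contradicts the pumping lemma, so L is not regular.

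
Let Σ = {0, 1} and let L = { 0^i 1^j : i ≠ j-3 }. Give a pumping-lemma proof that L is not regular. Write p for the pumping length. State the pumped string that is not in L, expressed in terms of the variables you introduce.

0^{p+p!} 1^{p+p!+3}

Toward a contradiction, assume L is regular with pumping length p.
Choose w = 0^p 1^{p+p!+3}. Since p ≠ (p+p!+3)-3 = p+p!, w ∈ L; and |w| ≥ p.
By the pumping lemma, w = xyz with |xy| ≤ p and y is nonempty.
Since the first p symbols of w are all 0's and |xy| ≤ p, y lies entirely in the leading 0-block: y = 0^k for some k with 1 ≤ k ≤ p.
Since 1 ≤ k ≤ p, k divides p!; set t = 1 + p!/k. Then xy^t z has p + (p!/k)·k = p + p! copies of 0. Now the 0-count is p+p! and (1-count)-3 = (p+p!+3)-3 = p+p!, so i ≠ j-3 fails. So xy^t z = 0^{p+p!} 1^{p+p!+3} ∉ L.
This contradicts the pumping lemma, so L is not regular.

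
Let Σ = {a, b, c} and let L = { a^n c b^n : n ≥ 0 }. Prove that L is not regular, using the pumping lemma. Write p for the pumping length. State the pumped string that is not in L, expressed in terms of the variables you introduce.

Assume L is regular; let p be its pumping constant.
Take w = a^p c b^p ∈ L with |w| = 2p+1 ≥ p.
The pumping lemma gives a decomposition w = xyz where |xy| ≤ p and |y| > 0.
Since the first p symbols of w are all a's and |xy| ≤ p, y lies entirely in the leading a-block: y = a^k for some k with 1 ≤ k ≤ p.
Pump with i = 2: xy^2z = a^{p+k} c b^p, which would require p+k = p. But k ≥ 1, so xy^2z ∉ L.
This contradicts the pumping lemma, so L is not regular.

a^{p+k} c b^p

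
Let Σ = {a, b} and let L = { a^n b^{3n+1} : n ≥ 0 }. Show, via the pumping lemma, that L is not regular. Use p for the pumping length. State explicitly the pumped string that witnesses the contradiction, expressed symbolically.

a^{p+k} b^{3p+1}

Toward a contradiction, assume L is regular with pumping length p.
Take w = a^p b^{3p+1}. Then w ∈ L and |w| = 4p+1 ≥ p.
By the pumping lemma, w = xyz with |xy| ≤ p and |y| ≥ 1.
Because |xy| ≤ p and w begins with p copies of a, we have y = a^k with 1 ≤ k ≤ p.
Pump with i = 2: xy^2z = a^{p+k} b^{3p+1}. For this to lie in L we would need 3p+1 = 3(p+k)+1, which forces k = 0. But k ≥ 1, so xy^2z ∉ L.
This contradicts the pumping lemma, so L is not regular.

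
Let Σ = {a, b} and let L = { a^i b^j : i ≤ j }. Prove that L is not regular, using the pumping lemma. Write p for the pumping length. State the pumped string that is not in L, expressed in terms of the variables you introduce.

Assume L is regular; let p be its pumping constant.
Choose w = a^p b^p ∈ L, with |w| = 2p ≥ p.
By the pumping lemma, w = xyz with |xy| ≤ p and |y| ≥ 1.
The first p characters of w are a's, so xy (and hence y) consists only of a's. Write y = a^k, 1 ≤ k ≤ p.
Consider xy^2z = a^{p+k} b^p. Since k ≥ 1, the a-count p+k exceeds the b-count p, so i ≤ j fails; thus xy^2z ∉ L.
Contradiction. Therefore L is not regular.

a^{p+k} b^p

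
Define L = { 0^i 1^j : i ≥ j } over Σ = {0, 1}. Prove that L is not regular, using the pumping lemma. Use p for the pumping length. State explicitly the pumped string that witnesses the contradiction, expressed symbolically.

Suppose for contradiction that L is regular, and let p be the pumping length.
Choose w = 0^p 1^p ∈ L, with |w| = 2p ≥ p.
By the pumping lemma, w = xyz with |xy| ≤ p and |y| > 0.
Since the first p symbols of w are all 0's and |xy| ≤ p, y lies entirely in the leading 0-block: y = 0^k for some k with 1 ≤ k ≤ p.
Consider xy^0z = xz = 0^{p-k} 1^p. Since k ≥ 1, the 0-count p-k is less than p, so i ≥ j fails; thus xz ∉ L.
This is a contradiction; hence L is not regular.

0^{p-k} 1^p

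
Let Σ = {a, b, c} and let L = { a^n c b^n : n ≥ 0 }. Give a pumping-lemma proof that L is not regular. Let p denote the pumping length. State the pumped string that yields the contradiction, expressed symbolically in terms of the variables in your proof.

Toward a contradiction, assume L is regular with pumping length p.
Take w = a^p c b^p ∈ L with |w| = 2p+1 ≥ p.
The pumping lemma gives a decomposition w = xyz where |xy| ≤ p and |y| > 0.
Because |xy| ≤ p and w begins with p copies of a, we have y = a^k with 1 ≤ k ≤ p.
Pump with i = 2: xy^2z = a^{p+k} c b^p, which would require p+k = p. But k ≥ 1, so xy^2z ∉ L.
This contradicts the pumping lemma, so L is not regular.

a^{p+k} c b^p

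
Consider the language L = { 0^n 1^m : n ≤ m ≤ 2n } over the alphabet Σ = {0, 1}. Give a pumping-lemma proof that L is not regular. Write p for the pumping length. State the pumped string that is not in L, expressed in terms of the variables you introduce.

0^{p+k} 1^p

Assume L is regular. Let p be the pumping length given by the pumping lemma.
Take w = 0^p 1^p ∈ L (since p ≤ p ≤ 2p), with |w| = 2p ≥ p.
Write w = xyz as guaranteed by the lemma, with |xy| ≤ p and |y| ≥ 1.
Because |xy| ≤ p and w begins with p copies of 0, we have y = 0^k with 1 ≤ k ≤ p.
Pump with i = 2: xy^2z = 0^{p+k} 1^p. Now n = p+k > p = m, so the condition n ≤ m fails. Thus xy^2z ∉ L.
Contradiction. Therefore L is not regular.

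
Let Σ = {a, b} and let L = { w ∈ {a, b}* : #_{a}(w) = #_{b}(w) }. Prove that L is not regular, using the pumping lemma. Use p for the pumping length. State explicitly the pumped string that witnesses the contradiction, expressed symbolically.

Toward a contradiction, assume L is regular with pumping length p.
Choose w = a^p b^p ∈ L with |w| = 2p ≥ p.
Write w = xyz as guaranteed by the lemma, with |xy| ≤ p and |y| ≥ 1.
Because |xy| ≤ p and w begins with p copies of a, we have y = a^k with 1 ≤ k ≤ p.
Pump with i = 2: xy^2z = a^{p+k} b^p has p+k occurrences of a but only p of b. Since k ≥ 1 the counts differ, so xy^2z ∉ L.
Contradiction. Therefore L is not regular.

a^{p+k} b^p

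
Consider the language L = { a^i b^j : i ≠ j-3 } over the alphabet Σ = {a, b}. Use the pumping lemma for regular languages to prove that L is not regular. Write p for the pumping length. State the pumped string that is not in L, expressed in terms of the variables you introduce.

Assume L is regular; let p be its pumping constant.
Choose w = a^p b^{p+p!+3}. Since p ≠ (p+p!+3)-3 = p+p!, w ∈ L; and |w| ≥ p.
By the pumping lemma, w = xyz with |xy| ≤ p and |y| ≥ 1.
Because |xy| ≤ p and w begins with p copies of a, we have y = a^k with 1 ≤ k ≤ p.
Since 1 ≤ k ≤ p, k divides p!; set t = 1 + p!/k. Then xy^t z has p + (p!/k)·k = p + p! copies of a. Now the a-count is p+p! and (b-count)-3 = (p+p!+3)-3 = p+p!, so i ≠ j-3 fails. So xy^t z = a^{p+p!} b^{p+p!+3} ∉ L.
Contradiction. Therefore L is not regular.

a^{p+p!} b^{p+p!+3}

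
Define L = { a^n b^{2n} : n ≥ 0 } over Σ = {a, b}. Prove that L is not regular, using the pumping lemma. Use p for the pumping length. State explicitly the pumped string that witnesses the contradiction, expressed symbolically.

a^{p+k} b^{2p}

Toward a contradiction, assume L is regular with pumping length p.
Take w = a^p b^{2p}. Then w ∈ L and |w| = 3p ≥ p.
The pumping lemma gives a decomposition w = xyz where |xy| ≤ p and y is nonempty.
Since the first p symbols of w are all a's and |xy| ≤ p, y lies entirely in the leading a-block: y = a^k for some k with 1 ≤ k ≤ p.
Pump with i = 2: xy^2z = a^{p+k} b^{2p}. For this to lie in L we would need 2p = 2(p+k), which forces k = 0. But k ≥ 1, so xy^2z ∉ L.
This contradicts the pumping lemma, so L is not regular.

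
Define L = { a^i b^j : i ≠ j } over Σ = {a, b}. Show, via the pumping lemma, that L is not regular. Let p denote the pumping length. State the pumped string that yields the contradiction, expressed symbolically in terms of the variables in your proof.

Assume L is regular. Let p be the pumping length given by the pumping lemma.
Choose w = a^p b^{p+p!}. Since p ≠ p+p!, w ∈ L; and |w| ≥ p.
The pumping lemma gives a decomposition w = xyz where |xy| ≤ p and |y| ≥ 1.
Since the first p symbols of w are all a's and |xy| ≤ p, y lies entirely in the leading a-block: y = a^k for some k with 1 ≤ k ≤ p.
Since 1 ≤ k ≤ p, k divides p!; set t = 1 + p!/k. Then xy^t z has p + (p!/k)·k = p + p! copies of a. Now the a-count equals the b-count, so i ≠ j fails. So xy^t z = a^{p+p!} b^{p+p!} ∉ L.
Contradiction. Therefore L is not regular.

a^{p+p!} b^{p+p!}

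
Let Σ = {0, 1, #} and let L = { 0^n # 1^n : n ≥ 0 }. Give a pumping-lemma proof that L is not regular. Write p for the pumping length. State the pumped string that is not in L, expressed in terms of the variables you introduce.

0^{p+k} # 1^p

Assume L is regular. Let p be the pumping length given by the pumping lemma.
Take w = 0^p # 1^p ∈ L with |w| = 2p+1 ≥ p.
Write w = xyz as guaranteed by the lemma, with |xy| ≤ p and |y| > 0.
Because |xy| ≤ p and w begins with p copies of 0, we have y = 0^k with 1 ≤ k ≤ p.
Pump with i = 2: xy^2z = 0^{p+k} # 1^p, which would require p+k = p. But k ≥ 1, so xy^2z ∉ L.
This is a contradiction; hence L is not regular.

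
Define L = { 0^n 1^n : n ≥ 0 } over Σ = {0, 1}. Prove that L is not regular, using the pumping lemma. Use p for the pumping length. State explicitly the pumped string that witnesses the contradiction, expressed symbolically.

Suppose for contradiction that L is regular, and let p be the pumping length.
Choose w = 0^p 1^p, which is in L with |w| = 2p ≥ p.
Write w = xyz as guaranteed by the lemma, with |xy| ≤ p and |y| > 0.
Since the first p symbols of w are all 0's and |xy| ≤ p, y lies entirely in the leading 0-block: y = 0^k for some k with 1 ≤ k ≤ p.
Pump with i = 2: xy^2z = 0^{p+k} 1^p. For this to lie in L we would need p = p+k, which forces k = 0. But k ≥ 1, so xy^2z ∉ L.
This is a contradiction; hence L is not regular.

0^{p+k} 1^p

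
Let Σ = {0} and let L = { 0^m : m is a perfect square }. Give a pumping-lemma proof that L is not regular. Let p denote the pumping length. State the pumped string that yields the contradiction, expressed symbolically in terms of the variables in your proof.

0^{p²+k}

Toward a contradiction, assume L is regular with pumping length p.
Take w = 0^{p²} ∈ L with |w| = p² ≥ p.
The pumping lemma gives a decomposition w = xyz where |xy| ≤ p and |y| > 0.
Then y = 0^k for some k with 1 ≤ k ≤ p.
Pump with i = 2: xy^2z = 0^{p²+k}. Since 1 ≤ k ≤ p, p² < p²+k ≤ p²+p < (p+1)², so p²+k lies strictly between consecutive squares and is not a perfect square. So xy^2z ∉ L.
Contradiction. Therefore L is not regular.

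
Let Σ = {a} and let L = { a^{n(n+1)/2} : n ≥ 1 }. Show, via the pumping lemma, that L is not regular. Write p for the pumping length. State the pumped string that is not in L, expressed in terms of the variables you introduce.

Suppose for contradiction that L is regular, and let p be the pumping length.
Take w = a^{p(p+1)/2} ∈ L with |w| = p(p+1)/2 ≥ p.
Write w = xyz as guaranteed by the lemma, with |xy| ≤ p and |y| ≥ 1.
Then y = a^k for some k with 1 ≤ k ≤ p.
Pump with i = 2: xy^2z = a^{p(p+1)/2+k}. Since 1 ≤ k ≤ p, p(p+1)/2 < p(p+1)/2+k ≤ p(p+1)/2+p < (p+1)(p+2)/2, so p(p+1)/2+k is strictly between consecutive triangular numbers. So xy^2z ∉ L.
This contradicts the pumping lemma, so L is not regular.

a^{p(p+1)/2+k}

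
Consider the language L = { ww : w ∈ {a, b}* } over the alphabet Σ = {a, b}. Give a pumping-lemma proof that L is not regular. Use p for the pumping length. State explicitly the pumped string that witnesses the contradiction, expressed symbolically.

Toward a contradiction, assume L is regular with pumping length p.
Take w = a^p b^p a^p b^p = uu where u = a^pb^p; then w ∈ L and |w| = 4p ≥ p.
By the pumping lemma, w = xyz with |xy| ≤ p and |y| ≥ 1.
The first p characters of w are a's, so xy (and hence y) consists only of a's. Write y = a^k, 1 ≤ k ≤ p.
Pump with i = 2: xy^2z = a^{p+k} b^p a^p b^p, of length 4p+k. Suppose this equals vv. The string starts with a and ends with b, so v does too; thus the boundary between the two copies of v is a b→a transition. There is exactly one such transition, at position 2p+k, so |v| = 2p+k and |vv| = 4p+2k ≠ 4p+k since k ≥ 1. So xy^2z ∉ L.
Contradiction. Therefore L is not regular.

a^{p+k} b^p a^p b^p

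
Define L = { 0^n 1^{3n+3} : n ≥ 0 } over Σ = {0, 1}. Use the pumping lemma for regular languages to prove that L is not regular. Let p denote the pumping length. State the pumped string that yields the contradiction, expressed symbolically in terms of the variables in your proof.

Assume L is regular; let p be its pumping constant.
Take w = 0^p 1^{3p+3}. Then w ∈ L and |w| = 4p+3 ≥ p.
By the pumping lemma, w = xyz with |xy| ≤ p and y is nonempty.
The first p characters of w are 0's, so xy (and hence y) consists only of 0's. Write y = 0^k, 1 ≤ k ≤ p.
Pump with i = 2: xy^2z = 0^{p+k} 1^{3p+3}. For this to lie in L we would need 3p+3 = 3(p+k)+3, which forces k = 0. But k ≥ 1, so xy^2z ∉ L.
This contradicts the pumping lemma, so L is not regular.

0^{p+k} 1^{3p+3}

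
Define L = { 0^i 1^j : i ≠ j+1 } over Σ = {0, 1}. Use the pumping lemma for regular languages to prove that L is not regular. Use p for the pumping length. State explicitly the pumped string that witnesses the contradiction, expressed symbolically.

Assume L is regular. Let p be the pumping length given by the pumping lemma.
Choose w = 0^p 1^{p+p!-1}. Since p ≠ (p+p!-1)+1 = p+p!, w ∈ L; and |w| ≥ p.
The pumping lemma gives a decomposition w = xyz where |xy| ≤ p and |y| ≥ 1.
Because |xy| ≤ p and w begins with p copies of 0, we have y = 0^k with 1 ≤ k ≤ p.
Since 1 ≤ k ≤ p, k divides p!; set t = 1 + p!/k. Then xy^t z has p + (p!/k)·k = p + p! copies of 0. Now the 0-count is p+p! and (1-count)+1 = (p+p!-1)+1 = p+p!, so i ≠ j+1 fails. So xy^t z = 0^{p+p!} 1^{p+p!-1} ∉ L.
Contradiction. Therefore L is not regular.

0^{p+p!} 1^{p+p!-1}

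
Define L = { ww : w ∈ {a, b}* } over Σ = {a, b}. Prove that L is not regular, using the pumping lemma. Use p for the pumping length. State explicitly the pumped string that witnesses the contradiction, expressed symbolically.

Suppose for contradiction that L is regular, and let p be the pumping length.
Take w = a^p b^p a^p b^p = uu where u = a^pb^p; then w ∈ L and |w| = 4p ≥ p.
The pumping lemma gives a decomposition w = xyz where |xy| ≤ p and |y| > 0.
The first p characters of w are a's, so xy (and hence y) consists only of a's. Write y = a^k, 1 ≤ k ≤ p.
Pump with i = 2: xy^2z = a^{p+k} b^p a^p b^p, of length 4p+k. Suppose this equals vv. The string starts with a and ends with b, so v does too; thus the boundary between the two copies of v is a b→a transition. There is exactly one such transition, at position 2p+k, so |v| = 2p+k and |vv| = 4p+2k ≠ 4p+k since k ≥ 1. So xy^2z ∉ L.
This contradicts the pumping lemma, so L is not regular.

a^{p+k} b^p a^p b^p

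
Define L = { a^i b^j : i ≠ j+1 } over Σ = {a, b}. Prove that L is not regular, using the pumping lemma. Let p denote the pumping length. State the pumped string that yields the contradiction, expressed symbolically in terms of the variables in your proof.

Suppose for contradiction that L is regular, and let p be the pumping length.
Choose w = a^p b^{p+p!-1}. Since p ≠ (p+p!-1)+1 = p+p!, w ∈ L; and |w| ≥ p.
Write w = xyz as guaranteed by the lemma, with |xy| ≤ p and |y| > 0.
The first p characters of w are a's, so xy (and hence y) consists only of a's. Write y = a^k, 1 ≤ k ≤ p.
Since 1 ≤ k ≤ p, k divides p!; set t = 1 + p!/k. Then xy^t z has p + (p!/k)·k = p + p! copies of a. Now the a-count is p+p! and (b-count)+1 = (p+p!-1)+1 = p+p!, so i ≠ j+1 fails. So xy^t z = a^{p+p!} b^{p+p!-1} ∉ L.
This contradicts the pumping lemma, so L is not regular.

a^{p+p!} b^{p+p!-1}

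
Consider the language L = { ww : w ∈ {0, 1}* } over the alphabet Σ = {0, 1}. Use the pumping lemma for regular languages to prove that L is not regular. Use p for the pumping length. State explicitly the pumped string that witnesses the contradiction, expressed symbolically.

Toward a contradiction, assume L is regular with pumping length p.
Take w = 0^p 1^p 0^p 1^p = uu where u = 0^p1^p; then w ∈ L and |w| = 4p ≥ p.
The pumping lemma gives a decomposition w = xyz where |xy| ≤ p and |y| > 0.
The first p characters of w are 0's, so xy (and hence y) consists only of 0's. Write y = 0^k, 1 ≤ k ≤ p.
Pump with i = 2: xy^2z = 0^{p+k} 1^p 0^p 1^p, of length 4p+k. Suppose this equals vv. The string starts with 0 and ends with 1, so v does too; thus the boundary between the two copies of v is a 1→0 transition. There is exactly one such transition, at position 2p+k, so |v| = 2p+k and |vv| = 4p+2k ≠ 4p+k since k ≥ 1. So xy^2z ∉ L.
This contradicts the pumping lemma, so L is not regular.

0^{p+k} 1^p 0^p 1^p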